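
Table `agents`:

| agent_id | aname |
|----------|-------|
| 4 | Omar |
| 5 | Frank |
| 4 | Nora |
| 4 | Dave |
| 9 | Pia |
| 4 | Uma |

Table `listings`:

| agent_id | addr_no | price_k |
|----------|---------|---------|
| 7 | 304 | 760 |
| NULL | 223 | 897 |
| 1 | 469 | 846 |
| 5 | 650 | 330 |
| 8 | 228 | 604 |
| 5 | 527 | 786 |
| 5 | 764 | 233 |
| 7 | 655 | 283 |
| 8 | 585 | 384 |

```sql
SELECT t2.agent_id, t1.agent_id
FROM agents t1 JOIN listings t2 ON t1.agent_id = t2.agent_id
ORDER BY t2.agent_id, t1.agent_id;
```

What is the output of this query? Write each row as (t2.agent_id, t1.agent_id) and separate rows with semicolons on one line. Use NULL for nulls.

(5, 5); (5, 5); (5, 5)

INNER JOIN keeps only pairs where the ON condition holds.
Matching on t1.agent_id = t2.agent_id. A NULL in a compared column never satisfies the condition.
- t1 (agent_id=4) has no partner → excluded.
- t1 (agent_id=5) pairs with 3 row(s) of t2.
- t1 (agent_id=4) has no partner → excluded.
- t1 (agent_id=4) has no partner → excluded.
- t1 (agent_id=9) has no partner → excluded.
- t1 (agent_id=4) has no partner → excluded.
After projecting and ordering:
t2.agent_id | t1.agent_id
5 | 5
5 | 5
5 | 5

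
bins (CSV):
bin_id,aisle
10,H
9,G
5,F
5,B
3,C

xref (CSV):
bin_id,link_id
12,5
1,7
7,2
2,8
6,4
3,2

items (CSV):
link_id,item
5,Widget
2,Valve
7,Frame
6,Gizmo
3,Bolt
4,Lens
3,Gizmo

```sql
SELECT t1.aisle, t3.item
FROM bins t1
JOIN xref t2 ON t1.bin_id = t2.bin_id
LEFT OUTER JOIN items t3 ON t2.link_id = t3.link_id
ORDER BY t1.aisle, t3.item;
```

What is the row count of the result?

Evaluate left to right. First `bins t1 INNER JOIN xref t2` on bin_id: 1 row(s).
Then LEFT JOIN `items t3` on link_id: each of those 1 rows is kept; rows whose t2.link_id has no match in t3 get NULL for t3's columns.
Result: 1 row(s).

1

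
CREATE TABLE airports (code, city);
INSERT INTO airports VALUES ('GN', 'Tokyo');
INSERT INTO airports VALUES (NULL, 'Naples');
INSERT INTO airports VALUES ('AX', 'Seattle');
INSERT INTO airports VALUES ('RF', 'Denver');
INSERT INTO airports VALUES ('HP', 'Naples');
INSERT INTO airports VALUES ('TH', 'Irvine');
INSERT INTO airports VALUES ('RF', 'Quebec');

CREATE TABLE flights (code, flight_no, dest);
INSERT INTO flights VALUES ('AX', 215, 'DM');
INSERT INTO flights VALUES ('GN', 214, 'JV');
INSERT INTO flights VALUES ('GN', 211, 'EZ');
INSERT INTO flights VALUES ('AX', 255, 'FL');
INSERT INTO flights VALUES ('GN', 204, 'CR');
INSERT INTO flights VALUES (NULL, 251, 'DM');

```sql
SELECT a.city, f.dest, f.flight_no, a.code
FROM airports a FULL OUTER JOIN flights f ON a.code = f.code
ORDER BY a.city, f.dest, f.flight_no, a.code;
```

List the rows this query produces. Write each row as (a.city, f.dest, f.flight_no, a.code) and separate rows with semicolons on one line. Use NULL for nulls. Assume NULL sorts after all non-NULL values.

FULL OUTER JOIN keeps every row from both sides; unmatched rows get NULL for the other side's columns.
Matching on a.code = f.code. A NULL in a compared column never satisfies the condition.
- code=GN: 3 matching f row(s), so 3 row(s) emitted.
- code=NULL: no f row matches, row kept with f columns NULL.
- code=AX: 2 matching f row(s), so 2 row(s) emitted.
- code=RF: no f row matches, row kept with f columns NULL.
- code=HP: no f row matches, row kept with f columns NULL.
- code=TH: no f row matches, row kept with f columns NULL.
- code=RF: no f row matches, row kept with f columns NULL.
- 1 row(s) from f found no a partner → padded with NULL.

(Denver, NULL, NULL, RF); (Irvine, NULL, NULL, TH); (Naples, NULL, NULL, HP); (Naples, NULL, NULL, NULL); (Quebec, NULL, NULL, RF); (Seattle, DM, 215, AX); (Seattle, FL, 255, AX); (Tokyo, CR, 204, GN); (Tokyo, EZ, 211, GN); (Tokyo, JV, 214, GN); (NULL, DM, 251, NULL)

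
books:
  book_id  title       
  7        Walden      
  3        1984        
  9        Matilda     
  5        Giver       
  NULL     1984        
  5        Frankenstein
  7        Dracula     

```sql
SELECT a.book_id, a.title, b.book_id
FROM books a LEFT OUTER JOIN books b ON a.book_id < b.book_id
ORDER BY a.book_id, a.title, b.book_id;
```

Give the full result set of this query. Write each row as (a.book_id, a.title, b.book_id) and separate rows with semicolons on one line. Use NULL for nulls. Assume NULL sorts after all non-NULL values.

(3, 1984, 5); (3, 1984, 5); (3, 1984, 7); (3, 1984, 7); (3, 1984, 9); (5, Frankenstein, 7); (5, Frankenstein, 7); (5, Frankenstein, 9); (5, Giver, 7); (5, Giver, 7); (5, Giver, 9); (7, Dracula, 9); (7, Walden, 9); (9, Matilda, NULL); (NULL, 1984, NULL)

LEFT JOIN keeps every row from `books a`; unmatched rows get NULL for `books b`'s columns.
Matching on a.book_id < b.book_id. A NULL in a compared column never satisfies the condition.
- book_id=7: 1 matching b row(s), so 1 row(s) emitted.
- book_id=3: 5 matching b row(s), so 5 row(s) emitted.
- book_id=9: no b row matches, row kept with b columns NULL.
- book_id=5: 3 matching b row(s), so 3 row(s) emitted.
- book_id=NULL: no b row matches, row kept with b columns NULL.
- book_id=5: 3 matching b row(s), so 3 row(s) emitted.
- book_id=7: 1 matching b row(s), so 1 row(s) emitted.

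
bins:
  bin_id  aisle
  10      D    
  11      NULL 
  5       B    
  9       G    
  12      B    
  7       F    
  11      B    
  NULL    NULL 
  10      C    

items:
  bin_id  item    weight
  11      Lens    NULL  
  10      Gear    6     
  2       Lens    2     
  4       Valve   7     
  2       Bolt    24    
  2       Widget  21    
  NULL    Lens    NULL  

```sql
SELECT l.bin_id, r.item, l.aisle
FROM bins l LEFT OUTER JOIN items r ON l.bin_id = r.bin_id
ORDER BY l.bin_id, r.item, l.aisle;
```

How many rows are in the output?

9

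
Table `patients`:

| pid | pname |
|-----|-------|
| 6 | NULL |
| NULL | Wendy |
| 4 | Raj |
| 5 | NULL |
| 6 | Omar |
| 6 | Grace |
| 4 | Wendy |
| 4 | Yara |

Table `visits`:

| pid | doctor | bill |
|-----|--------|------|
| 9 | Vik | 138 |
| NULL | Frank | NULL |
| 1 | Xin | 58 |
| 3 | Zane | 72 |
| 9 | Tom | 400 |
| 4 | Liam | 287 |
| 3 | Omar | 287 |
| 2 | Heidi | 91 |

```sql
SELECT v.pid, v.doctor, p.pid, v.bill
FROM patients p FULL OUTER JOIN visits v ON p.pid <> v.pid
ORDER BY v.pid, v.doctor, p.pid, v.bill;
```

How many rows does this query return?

48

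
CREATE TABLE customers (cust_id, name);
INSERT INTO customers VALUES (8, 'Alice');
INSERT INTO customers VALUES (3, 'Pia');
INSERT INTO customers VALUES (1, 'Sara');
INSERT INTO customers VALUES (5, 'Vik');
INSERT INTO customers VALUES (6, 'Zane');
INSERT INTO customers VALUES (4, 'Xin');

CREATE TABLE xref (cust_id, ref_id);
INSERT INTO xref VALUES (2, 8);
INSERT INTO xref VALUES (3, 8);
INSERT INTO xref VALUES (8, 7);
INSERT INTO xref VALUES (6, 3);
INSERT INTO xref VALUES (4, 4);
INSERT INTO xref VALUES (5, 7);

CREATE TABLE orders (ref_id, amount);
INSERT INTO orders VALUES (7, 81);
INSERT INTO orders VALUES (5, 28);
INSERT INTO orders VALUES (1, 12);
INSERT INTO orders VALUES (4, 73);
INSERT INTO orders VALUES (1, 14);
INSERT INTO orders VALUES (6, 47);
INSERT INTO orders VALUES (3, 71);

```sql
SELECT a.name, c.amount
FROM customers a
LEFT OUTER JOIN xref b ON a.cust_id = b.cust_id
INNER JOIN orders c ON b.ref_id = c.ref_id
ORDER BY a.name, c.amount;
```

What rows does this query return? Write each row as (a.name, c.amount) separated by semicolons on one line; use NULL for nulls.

(Alice, 81); (Vik, 81); (Xin, 73); (Zane, 71)

Evaluate left to right. First `customers a LEFT JOIN xref b` on cust_id: 6 row(s).
Then INNER JOIN `orders c` on ref_id: keep only rows whose b.ref_id appears in c.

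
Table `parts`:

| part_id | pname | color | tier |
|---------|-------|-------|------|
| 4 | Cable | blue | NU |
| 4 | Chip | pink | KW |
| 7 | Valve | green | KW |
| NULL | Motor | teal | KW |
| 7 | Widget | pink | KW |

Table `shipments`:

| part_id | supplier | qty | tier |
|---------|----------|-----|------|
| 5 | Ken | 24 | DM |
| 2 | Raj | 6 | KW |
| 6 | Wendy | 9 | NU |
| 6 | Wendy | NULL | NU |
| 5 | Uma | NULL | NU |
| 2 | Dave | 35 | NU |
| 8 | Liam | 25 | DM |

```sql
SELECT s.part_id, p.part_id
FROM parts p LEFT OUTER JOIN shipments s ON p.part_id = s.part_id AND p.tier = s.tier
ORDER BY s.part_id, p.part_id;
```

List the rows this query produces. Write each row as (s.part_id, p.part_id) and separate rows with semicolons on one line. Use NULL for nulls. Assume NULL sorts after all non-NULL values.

LEFT JOIN keeps every row from `parts`; unmatched rows get NULL for `shipments`'s columns.
Matching on p.part_id = s.part_id AND p.tier = s.tier. A NULL in a compared column never satisfies the condition.
- part_id=4, tier=NU: no s row matches, row kept with s columns NULL.
- part_id=4, tier=KW: no s row matches, row kept with s columns NULL.
- part_id=7, tier=KW: no s row matches, row kept with s columns NULL.
- part_id=NULL, tier=KW: no s row matches, row kept with s columns NULL.
- part_id=7, tier=KW: no s row matches, row kept with s columns NULL.
After projecting and ordering:
s.part_id | p.part_id
NULL | 4
NULL | 4
NULL | 7
NULL | 7
NULL | NULL

(NULL, 4); (NULL, 4); (NULL, 7); (NULL, 7); (NULL, NULL)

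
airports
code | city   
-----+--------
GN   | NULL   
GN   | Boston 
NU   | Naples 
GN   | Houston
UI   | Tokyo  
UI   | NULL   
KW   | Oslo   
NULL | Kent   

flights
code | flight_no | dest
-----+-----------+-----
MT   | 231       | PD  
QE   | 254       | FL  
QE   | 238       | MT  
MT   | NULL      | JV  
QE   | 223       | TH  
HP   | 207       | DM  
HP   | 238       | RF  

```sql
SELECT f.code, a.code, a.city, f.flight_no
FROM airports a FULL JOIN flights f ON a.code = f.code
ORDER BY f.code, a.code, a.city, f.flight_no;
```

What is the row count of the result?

FULL OUTER JOIN keeps every row from both sides; unmatched rows get NULL for the other side's columns.
Matching on a.code = f.code. A NULL in a compared column never satisfies the condition.
- a[0] code=GN → no match; kept with NULLs on the f side.
- a[1] code=GN → no match; kept with NULLs on the f side.
- a[2] code=NU → no match; kept with NULLs on the f side.
- a[3] code=GN → no match; kept with NULLs on the f side.
- a[4] code=UI → no match; kept with NULLs on the f side.
- a[5] code=UI → no match; kept with NULLs on the f side.
- a[6] code=KW → no match; kept with NULLs on the f side.
- a[7] code=NULL → no match; kept with NULLs on the f side.
- plus 7 unmatched f row(s), each kept with NULL a columns.
Total: 0 matched + 15 padded = 15 rows.

15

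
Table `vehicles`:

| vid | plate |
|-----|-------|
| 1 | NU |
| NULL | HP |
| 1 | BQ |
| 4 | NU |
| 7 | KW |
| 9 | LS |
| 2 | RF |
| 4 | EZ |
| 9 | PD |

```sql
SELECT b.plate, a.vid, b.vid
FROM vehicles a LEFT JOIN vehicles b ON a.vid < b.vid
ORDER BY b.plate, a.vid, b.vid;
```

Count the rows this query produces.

LEFT JOIN keeps every row from `vehicles a`; unmatched rows get NULL for `vehicles b`'s columns.
Matching on a.vid < b.vid. A NULL in a compared column never satisfies the condition.
- a[0] vid=1 → 6 match(es) in b → 6 row(s).
- a[1] vid=NULL → no match; kept with NULLs on the b side.
- a[2] vid=1 → 6 match(es) in b → 6 row(s).
- a[3] vid=4 → 3 match(es) in b → 3 row(s).
- a[4] vid=7 → 2 match(es) in b → 2 row(s).
- a[5] vid=9 → no match; kept with NULLs on the b side.
- a[6] vid=2 → 5 match(es) in b → 5 row(s).
- a[7] vid=4 → 3 match(es) in b → 3 row(s).
- a[8] vid=9 → no match; kept with NULLs on the b side.
Total: 25 matched + 3 padded = 28 rows.

28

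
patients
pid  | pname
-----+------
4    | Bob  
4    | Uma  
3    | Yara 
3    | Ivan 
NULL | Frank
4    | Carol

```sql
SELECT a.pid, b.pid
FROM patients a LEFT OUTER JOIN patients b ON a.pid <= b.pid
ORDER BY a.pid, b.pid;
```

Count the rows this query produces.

20

LEFT JOIN keeps every row from `patients a`; unmatched rows get NULL for `patients b`'s columns.
Matching on a.pid <= b.pid. A NULL in a compared column never satisfies the condition.
- a[0] pid=4 → 3 match(es) in b → 3 row(s).
- a[1] pid=4 → 3 match(es) in b → 3 row(s).
- a[2] pid=3 → 5 match(es) in b → 5 row(s).
- a[3] pid=3 → 5 match(es) in b → 5 row(s).
- a[4] pid=NULL → no match; kept with NULLs on the b side.
- a[5] pid=4 → 3 match(es) in b → 3 row(s).
Total: 19 matched + 1 padded = 20 rows.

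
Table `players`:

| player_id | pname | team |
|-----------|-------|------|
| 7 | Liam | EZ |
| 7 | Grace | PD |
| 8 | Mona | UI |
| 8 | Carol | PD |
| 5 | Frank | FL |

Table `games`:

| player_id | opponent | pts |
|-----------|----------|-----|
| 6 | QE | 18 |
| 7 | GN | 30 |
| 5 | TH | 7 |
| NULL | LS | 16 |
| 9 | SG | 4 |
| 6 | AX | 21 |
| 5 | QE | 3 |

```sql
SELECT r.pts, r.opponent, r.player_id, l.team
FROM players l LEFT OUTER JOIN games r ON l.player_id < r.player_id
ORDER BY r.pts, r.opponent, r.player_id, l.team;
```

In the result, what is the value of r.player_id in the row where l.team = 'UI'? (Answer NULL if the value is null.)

9

LEFT JOIN keeps every row from `players`; unmatched rows get NULL for `games`'s columns.
Matching on l.player_id < r.player_id. A NULL in a compared column never satisfies the condition.
- player_id=7: 1 matching r row(s), so 1 row(s) emitted.
- player_id=7: 1 matching r row(s), so 1 row(s) emitted.
- player_id=8: 1 matching r row(s), so 1 row(s) emitted.
- player_id=8: 1 matching r row(s), so 1 row(s) emitted.
- player_id=5: 4 matching r row(s), so 4 row(s) emitted.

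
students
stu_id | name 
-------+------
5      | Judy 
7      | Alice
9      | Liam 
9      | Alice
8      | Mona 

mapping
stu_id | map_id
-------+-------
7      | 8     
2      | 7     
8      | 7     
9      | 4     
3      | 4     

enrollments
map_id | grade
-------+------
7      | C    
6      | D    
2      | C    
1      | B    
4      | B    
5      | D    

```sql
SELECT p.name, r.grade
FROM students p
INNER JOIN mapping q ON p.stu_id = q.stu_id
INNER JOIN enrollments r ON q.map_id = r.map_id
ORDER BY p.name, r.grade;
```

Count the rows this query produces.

Evaluate left to right. First `students p INNER JOIN mapping q` on stu_id: 4 row(s).
Then INNER JOIN `enrollments r` on map_id: keep only rows whose q.map_id appears in r.
Result: 3 row(s).

3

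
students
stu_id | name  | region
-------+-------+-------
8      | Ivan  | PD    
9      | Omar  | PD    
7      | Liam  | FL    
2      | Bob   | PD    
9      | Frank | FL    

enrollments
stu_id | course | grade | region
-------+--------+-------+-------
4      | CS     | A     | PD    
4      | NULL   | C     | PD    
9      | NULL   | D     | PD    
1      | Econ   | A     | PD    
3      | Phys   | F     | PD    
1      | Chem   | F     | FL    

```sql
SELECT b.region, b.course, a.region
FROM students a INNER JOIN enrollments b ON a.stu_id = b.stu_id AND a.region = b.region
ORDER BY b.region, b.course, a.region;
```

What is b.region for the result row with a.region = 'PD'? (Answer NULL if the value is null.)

INNER JOIN keeps only pairs where the ON condition holds.
Matching on a.stu_id = b.stu_id AND a.region = b.region.
- a[0] stu_id=8, region=PD → no match; dropped.
- a[1] stu_id=9, region=PD → 1 match(es) in b → 1 row(s).
- a[2] stu_id=7, region=FL → no match; dropped.
- a[3] stu_id=2, region=PD → no match; dropped.
- a[4] stu_id=9, region=FL → no match; dropped.

PD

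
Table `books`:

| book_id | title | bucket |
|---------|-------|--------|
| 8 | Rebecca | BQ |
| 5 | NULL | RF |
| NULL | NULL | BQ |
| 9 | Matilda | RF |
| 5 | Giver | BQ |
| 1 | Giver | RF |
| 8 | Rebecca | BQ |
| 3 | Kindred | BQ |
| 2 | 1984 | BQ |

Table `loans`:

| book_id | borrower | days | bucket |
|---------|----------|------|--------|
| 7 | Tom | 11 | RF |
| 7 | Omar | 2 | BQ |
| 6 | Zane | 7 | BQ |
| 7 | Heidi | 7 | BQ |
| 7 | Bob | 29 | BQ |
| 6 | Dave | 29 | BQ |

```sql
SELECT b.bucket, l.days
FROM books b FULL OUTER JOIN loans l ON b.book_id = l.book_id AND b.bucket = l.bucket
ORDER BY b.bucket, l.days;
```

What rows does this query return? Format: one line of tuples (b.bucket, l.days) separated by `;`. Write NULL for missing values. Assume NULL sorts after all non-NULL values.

FULL OUTER JOIN keeps every row from both sides; unmatched rows get NULL for the other side's columns.
Matching on b.book_id = l.book_id AND b.bucket = l.bucket. A NULL in a compared column never satisfies the condition.
- book_id=8, bucket=BQ: no l row matches, row kept with l columns NULL.
- book_id=5, bucket=RF: no l row matches, row kept with l columns NULL.
- book_id=NULL, bucket=BQ: no l row matches, row kept with l columns NULL.
- book_id=9, bucket=RF: no l row matches, row kept with l columns NULL.
- book_id=5, bucket=BQ: no l row matches, row kept with l columns NULL.
- book_id=1, bucket=RF: no l row matches, row kept with l columns NULL.
- book_id=8, bucket=BQ: no l row matches, row kept with l columns NULL.
- book_id=3, bucket=BQ: no l row matches, row kept with l columns NULL.
- book_id=2, bucket=BQ: no l row matches, row kept with l columns NULL.
- 6 l row(s) had no b match → kept, b columns NULL.

(BQ, NULL); (BQ, NULL); (BQ, NULL); (BQ, NULL); (BQ, NULL); (BQ, NULL); (RF, NULL); (RF, NULL); (RF, NULL); (NULL, 2); (NULL, 7); (NULL, 7); (NULL, 11); (NULL, 29); (NULL, 29)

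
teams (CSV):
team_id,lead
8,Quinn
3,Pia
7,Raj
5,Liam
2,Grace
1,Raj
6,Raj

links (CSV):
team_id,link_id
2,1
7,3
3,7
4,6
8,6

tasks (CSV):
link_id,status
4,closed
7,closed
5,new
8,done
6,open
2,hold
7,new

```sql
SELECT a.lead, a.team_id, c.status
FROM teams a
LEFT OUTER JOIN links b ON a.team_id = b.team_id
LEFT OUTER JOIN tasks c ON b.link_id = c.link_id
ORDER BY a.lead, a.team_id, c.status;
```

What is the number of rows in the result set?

Evaluate left to right. First `teams a LEFT JOIN links b` on team_id: 7 row(s).
Then LEFT JOIN `tasks c` on link_id: each of those 7 rows is kept; rows whose b.link_id has no match in c get NULL for c's columns.
Result: 8 row(s).

8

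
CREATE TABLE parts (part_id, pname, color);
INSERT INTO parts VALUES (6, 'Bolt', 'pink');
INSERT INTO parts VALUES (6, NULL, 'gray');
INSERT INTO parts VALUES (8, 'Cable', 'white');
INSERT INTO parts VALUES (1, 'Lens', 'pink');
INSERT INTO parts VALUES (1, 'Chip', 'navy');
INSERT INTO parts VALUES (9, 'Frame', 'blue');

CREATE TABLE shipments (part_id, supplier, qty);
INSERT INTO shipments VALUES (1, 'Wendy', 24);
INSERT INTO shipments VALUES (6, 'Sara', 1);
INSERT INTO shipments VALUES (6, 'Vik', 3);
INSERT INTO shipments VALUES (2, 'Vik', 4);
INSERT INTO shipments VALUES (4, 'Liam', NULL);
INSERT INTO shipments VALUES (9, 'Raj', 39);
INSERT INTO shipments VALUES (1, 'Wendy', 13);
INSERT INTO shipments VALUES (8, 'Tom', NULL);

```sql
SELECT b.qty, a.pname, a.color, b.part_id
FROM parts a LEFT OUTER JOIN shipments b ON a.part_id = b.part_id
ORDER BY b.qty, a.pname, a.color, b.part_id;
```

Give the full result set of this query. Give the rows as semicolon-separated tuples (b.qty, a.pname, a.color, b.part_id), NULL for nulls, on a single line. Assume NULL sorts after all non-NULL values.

LEFT JOIN keeps every row from `parts`; unmatched rows get NULL for `shipments`'s columns.
Matching on a.part_id = b.part_id.
- a row (part_id=6): matches 2 b row(s) → 2 output row(s).
- a row (part_id=6): matches 2 b row(s) → 2 output row(s).
- a row (part_id=8): matches 1 b row(s) → 1 output row(s).
- a row (part_id=1): matches 2 b row(s) → 2 output row(s).
- a row (part_id=1): matches 2 b row(s) → 2 output row(s).
- a row (part_id=9): matches 1 b row(s) → 1 output row(s).
After projecting and ordering:
b.qty | a.pname | a.color | b.part_id
1 | Bolt | pink | 6
1 | NULL | gray | 6
3 | Bolt | pink | 6
3 | NULL | gray | 6
13 | Chip | navy | 1
13 | Lens | pink | 1
24 | Chip | navy | 1
24 | Lens | pink | 1
39 | Frame | blue | 9
NULL | Cable | white | 8

(1, Bolt, pink, 6); (1, NULL, gray, 6); (3, Bolt, pink, 6); (3, NULL, gray, 6); (13, Chip, navy, 1); (13, Lens, pink, 1); (24, Chip, navy, 1); (24, Lens, pink, 1); (39, Frame, blue, 9); (NULL, Cable, white, 8)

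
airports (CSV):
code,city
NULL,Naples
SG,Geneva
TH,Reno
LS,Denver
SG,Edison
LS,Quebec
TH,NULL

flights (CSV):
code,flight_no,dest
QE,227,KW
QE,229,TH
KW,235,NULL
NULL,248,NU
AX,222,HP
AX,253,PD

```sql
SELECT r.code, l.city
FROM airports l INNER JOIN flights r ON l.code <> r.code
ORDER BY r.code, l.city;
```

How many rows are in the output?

INNER JOIN keeps only pairs where the ON condition holds.
Matching on l.code <> r.code. A NULL in a compared column never satisfies the condition.
- l (code=NULL) has no partner → excluded.
- l (code=SG) pairs with 5 row(s) of r.
- l (code=TH) pairs with 5 row(s) of r.
- l (code=LS) pairs with 5 row(s) of r.
- l (code=SG) pairs with 5 row(s) of r.
- l (code=LS) pairs with 5 row(s) of r.
- l (code=TH) pairs with 5 row(s) of r.
Total: 30 rows.

30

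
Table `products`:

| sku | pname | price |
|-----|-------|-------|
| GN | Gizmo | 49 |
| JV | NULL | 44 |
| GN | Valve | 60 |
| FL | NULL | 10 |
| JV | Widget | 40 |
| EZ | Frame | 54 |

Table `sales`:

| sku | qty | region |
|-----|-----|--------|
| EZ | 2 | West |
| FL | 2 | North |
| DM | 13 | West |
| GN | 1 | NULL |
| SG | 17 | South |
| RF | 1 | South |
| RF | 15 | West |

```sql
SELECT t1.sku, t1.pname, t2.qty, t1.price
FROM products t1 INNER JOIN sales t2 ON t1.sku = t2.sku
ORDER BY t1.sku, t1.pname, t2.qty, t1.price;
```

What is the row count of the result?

4

INNER JOIN keeps only pairs where the ON condition holds.
Matching on t1.sku = t2.sku.
- t1 (sku=GN) pairs with 1 row(s) of t2.
- t1 (sku=JV) has no partner → excluded.
- t1 (sku=GN) pairs with 1 row(s) of t2.
- t1 (sku=FL) pairs with 1 row(s) of t2.
- t1 (sku=JV) has no partner → excluded.
- t1 (sku=EZ) pairs with 1 row(s) of t2.
Total: 4 rows.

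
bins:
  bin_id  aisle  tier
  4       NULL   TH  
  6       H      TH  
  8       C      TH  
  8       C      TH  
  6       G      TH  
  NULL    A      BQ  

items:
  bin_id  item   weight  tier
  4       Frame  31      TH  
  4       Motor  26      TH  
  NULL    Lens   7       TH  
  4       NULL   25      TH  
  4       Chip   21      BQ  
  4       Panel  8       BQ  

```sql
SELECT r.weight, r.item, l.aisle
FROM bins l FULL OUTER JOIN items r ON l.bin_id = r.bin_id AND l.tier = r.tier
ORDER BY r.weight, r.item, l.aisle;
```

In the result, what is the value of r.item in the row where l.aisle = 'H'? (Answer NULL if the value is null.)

NULL

FULL OUTER JOIN keeps every row from both sides; unmatched rows get NULL for the other side's columns.
Matching on l.bin_id = r.bin_id AND l.tier = r.tier. A NULL in a compared column never satisfies the condition.
- l[0] bin_id=4, tier=TH → 3 match(es) in r → 3 row(s).
- l[1] bin_id=6, tier=TH → no match; kept with NULLs on the r side.
- l[2] bin_id=8, tier=TH → no match; kept with NULLs on the r side.
- l[3] bin_id=8, tier=TH → no match; kept with NULLs on the r side.
- l[4] bin_id=6, tier=TH → no match; kept with NULLs on the r side.
- l[5] bin_id=NULL, tier=BQ → no match; kept with NULLs on the r side.
- plus 3 unmatched r row(s), each kept with NULL l columns.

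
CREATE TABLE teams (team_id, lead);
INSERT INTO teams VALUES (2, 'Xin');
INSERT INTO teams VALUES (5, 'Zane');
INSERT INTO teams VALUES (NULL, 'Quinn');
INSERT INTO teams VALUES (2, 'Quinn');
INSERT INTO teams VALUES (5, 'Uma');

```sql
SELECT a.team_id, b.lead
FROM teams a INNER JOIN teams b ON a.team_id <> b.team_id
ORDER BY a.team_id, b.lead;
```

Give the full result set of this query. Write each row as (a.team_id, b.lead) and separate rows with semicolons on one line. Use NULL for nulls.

INNER JOIN keeps only pairs where the ON condition holds.
Matching on a.team_id <> b.team_id. A NULL in a compared column never satisfies the condition.
Matched pairs: 8.

(2, Uma); (2, Uma); (2, Zane); (2, Zane); (5, Quinn); (5, Quinn); (5, Xin); (5, Xin)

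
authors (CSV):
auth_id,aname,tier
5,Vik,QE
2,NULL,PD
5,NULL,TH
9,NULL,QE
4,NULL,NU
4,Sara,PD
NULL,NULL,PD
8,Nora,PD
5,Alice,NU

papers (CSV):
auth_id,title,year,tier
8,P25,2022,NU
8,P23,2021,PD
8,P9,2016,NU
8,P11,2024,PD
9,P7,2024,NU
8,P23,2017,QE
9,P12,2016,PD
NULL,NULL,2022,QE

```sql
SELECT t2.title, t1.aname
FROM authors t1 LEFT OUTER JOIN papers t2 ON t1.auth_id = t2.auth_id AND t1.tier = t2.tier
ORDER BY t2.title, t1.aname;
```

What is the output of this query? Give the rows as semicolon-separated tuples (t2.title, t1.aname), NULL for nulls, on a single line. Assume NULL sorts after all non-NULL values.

(P11, Nora); (P23, Nora); (NULL, Alice); (NULL, Sara); (NULL, Vik); (NULL, NULL); (NULL, NULL); (NULL, NULL); (NULL, NULL); (NULL, NULL)

LEFT JOIN keeps every row from `authors`; unmatched rows get NULL for `papers`'s columns.
Matching on t1.auth_id = t2.auth_id AND t1.tier = t2.tier. A NULL in a compared column never satisfies the condition.
- t1 row (auth_id=5, tier=QE): no match → kept, t2 columns NULL.
- t1 row (auth_id=2, tier=PD): no match → kept, t2 columns NULL.
- t1 row (auth_id=5, tier=TH): no match → kept, t2 columns NULL.
- t1 row (auth_id=9, tier=QE): no match → kept, t2 columns NULL.
- t1 row (auth_id=4, tier=NU): no match → kept, t2 columns NULL.
- t1 row (auth_id=4, tier=PD): no match → kept, t2 columns NULL.
- t1 row (auth_id=NULL, tier=PD): no match → kept, t2 columns NULL.
- t1 row (auth_id=8, tier=PD): matches 2 t2 row(s) → 2 output row(s).
- t1 row (auth_id=5, tier=NU): no match → kept, t2 columns NULL.
After projecting and ordering:
t2.title | t1.aname
P11 | Nora
P23 | Nora
NULL | Alice
NULL | Sara
NULL | Vik
NULL | NULL
NULL | NULL
NULL | NULL
NULL | NULL
NULL | NULL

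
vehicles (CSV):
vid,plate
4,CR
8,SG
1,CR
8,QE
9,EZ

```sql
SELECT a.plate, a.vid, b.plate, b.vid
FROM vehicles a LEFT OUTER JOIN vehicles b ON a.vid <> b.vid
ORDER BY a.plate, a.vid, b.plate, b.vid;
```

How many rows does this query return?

18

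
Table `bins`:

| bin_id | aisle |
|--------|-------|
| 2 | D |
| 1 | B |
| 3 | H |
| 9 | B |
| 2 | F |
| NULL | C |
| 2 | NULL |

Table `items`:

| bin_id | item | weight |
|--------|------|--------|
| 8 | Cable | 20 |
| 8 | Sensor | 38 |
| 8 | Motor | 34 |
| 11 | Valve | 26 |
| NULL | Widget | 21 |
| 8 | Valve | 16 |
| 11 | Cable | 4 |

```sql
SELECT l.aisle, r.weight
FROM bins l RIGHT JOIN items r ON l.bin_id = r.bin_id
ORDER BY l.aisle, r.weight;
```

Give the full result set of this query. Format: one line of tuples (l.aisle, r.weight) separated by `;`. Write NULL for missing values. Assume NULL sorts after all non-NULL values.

(NULL, 4); (NULL, 16); (NULL, 20); (NULL, 21); (NULL, 26); (NULL, 34); (NULL, 38)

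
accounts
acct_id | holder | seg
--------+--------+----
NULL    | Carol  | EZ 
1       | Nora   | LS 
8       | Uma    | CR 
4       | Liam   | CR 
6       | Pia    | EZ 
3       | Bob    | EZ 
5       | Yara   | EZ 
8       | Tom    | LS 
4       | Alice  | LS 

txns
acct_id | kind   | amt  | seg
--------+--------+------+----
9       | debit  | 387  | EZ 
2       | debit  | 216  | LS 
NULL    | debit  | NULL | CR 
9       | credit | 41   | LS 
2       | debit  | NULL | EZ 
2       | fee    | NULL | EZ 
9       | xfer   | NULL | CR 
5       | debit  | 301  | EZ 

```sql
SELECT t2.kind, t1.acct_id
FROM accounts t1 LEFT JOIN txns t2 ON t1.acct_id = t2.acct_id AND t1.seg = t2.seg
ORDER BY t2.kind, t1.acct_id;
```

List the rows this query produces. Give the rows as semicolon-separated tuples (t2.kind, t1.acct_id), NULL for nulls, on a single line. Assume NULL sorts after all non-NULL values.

(debit, 5); (NULL, 1); (NULL, 3); (NULL, 4); (NULL, 4); (NULL, 6); (NULL, 8); (NULL, 8); (NULL, NULL)

LEFT JOIN keeps every row from `accounts`; unmatched rows get NULL for `txns`'s columns.
Matching on t1.acct_id = t2.acct_id AND t1.seg = t2.seg. A NULL in a compared column never satisfies the condition.
- acct_id=NULL, seg=EZ: no t2 row matches, row kept with t2 columns NULL.
- acct_id=1, seg=LS: no t2 row matches, row kept with t2 columns NULL.
- acct_id=8, seg=CR: no t2 row matches, row kept with t2 columns NULL.
- acct_id=4, seg=CR: no t2 row matches, row kept with t2 columns NULL.
- acct_id=6, seg=EZ: no t2 row matches, row kept with t2 columns NULL.
- acct_id=3, seg=EZ: no t2 row matches, row kept with t2 columns NULL.
- acct_id=5, seg=EZ: 1 matching t2 row(s), so 1 row(s) emitted.
- acct_id=8, seg=LS: no t2 row matches, row kept with t2 columns NULL.
- acct_id=4, seg=LS: no t2 row matches, row kept with t2 columns NULL.
After projecting and ordering:
t2.kind | t1.acct_id
debit | 5
NULL | 1
NULL | 3
NULL | 4
NULL | 4
NULL | 6
NULL | 8
NULL | 8
NULL | NULL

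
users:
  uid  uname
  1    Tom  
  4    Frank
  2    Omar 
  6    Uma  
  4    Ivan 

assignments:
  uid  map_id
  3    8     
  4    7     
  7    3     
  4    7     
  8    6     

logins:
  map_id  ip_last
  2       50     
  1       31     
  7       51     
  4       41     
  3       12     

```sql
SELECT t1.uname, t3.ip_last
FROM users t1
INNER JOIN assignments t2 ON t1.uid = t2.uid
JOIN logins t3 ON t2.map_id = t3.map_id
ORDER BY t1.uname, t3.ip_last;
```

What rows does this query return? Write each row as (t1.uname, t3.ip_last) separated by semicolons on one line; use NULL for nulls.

(Frank, 51); (Frank, 51); (Ivan, 51); (Ivan, 51)

Joins associate left-to-right: users INNER JOIN assignments on uid gives 4 intermediate row(s).
Then INNER JOIN `logins t3` on map_id: keep only rows whose t2.map_id appears in t3.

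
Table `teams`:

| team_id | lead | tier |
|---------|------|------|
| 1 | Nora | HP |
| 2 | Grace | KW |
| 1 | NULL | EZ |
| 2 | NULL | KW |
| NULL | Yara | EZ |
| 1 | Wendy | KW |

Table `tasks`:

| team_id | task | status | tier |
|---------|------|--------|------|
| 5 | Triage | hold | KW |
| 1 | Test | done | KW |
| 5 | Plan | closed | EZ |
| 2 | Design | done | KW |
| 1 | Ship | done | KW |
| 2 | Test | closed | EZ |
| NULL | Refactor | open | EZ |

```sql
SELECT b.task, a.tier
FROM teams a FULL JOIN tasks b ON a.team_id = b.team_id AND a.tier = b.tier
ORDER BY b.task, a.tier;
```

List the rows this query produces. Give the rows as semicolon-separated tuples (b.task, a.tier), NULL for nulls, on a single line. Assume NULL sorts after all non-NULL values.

FULL OUTER JOIN keeps every row from both sides; unmatched rows get NULL for the other side's columns.
Matching on a.team_id = b.team_id AND a.tier = b.tier. A NULL in a compared column never satisfies the condition.
Matched pairs: 4; unmatched a rows kept: 3; unmatched b rows kept: 4.

(Design, KW); (Design, KW); (Plan, NULL); (Refactor, NULL); (Ship, KW); (Test, KW); (Test, NULL); (Triage, NULL); (NULL, EZ); (NULL, EZ); (NULL, HP)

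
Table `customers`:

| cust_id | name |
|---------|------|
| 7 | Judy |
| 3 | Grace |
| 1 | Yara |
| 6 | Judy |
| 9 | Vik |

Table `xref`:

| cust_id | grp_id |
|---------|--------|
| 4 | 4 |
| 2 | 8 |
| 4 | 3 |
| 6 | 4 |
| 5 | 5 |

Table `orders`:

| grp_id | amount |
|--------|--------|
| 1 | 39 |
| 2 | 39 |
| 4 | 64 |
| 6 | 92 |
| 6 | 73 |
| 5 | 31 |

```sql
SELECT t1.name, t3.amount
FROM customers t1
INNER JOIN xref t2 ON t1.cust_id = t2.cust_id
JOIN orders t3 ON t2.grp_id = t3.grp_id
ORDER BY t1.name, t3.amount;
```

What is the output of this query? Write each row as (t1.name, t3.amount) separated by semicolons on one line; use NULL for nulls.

(Judy, 64)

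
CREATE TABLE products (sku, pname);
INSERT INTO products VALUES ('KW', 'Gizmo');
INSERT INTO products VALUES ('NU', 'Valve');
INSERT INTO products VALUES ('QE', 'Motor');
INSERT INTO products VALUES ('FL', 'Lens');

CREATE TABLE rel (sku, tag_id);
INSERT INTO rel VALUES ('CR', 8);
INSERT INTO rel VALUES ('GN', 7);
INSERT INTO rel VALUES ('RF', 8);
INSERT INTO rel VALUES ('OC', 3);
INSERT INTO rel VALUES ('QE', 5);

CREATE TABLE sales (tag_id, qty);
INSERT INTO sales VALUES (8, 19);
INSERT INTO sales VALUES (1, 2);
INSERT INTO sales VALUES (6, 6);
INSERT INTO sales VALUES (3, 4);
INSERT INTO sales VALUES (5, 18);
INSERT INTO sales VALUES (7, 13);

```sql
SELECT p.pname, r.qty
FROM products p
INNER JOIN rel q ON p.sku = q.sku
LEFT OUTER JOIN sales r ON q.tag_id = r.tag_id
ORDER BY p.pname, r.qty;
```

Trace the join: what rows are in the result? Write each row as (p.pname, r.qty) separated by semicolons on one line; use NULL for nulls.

Joins associate left-to-right: products INNER JOIN rel on sku gives 1 intermediate row(s).
Then LEFT JOIN `sales r` on tag_id: each of those 1 rows is kept; rows whose q.tag_id has no match in r get NULL for r's columns.

(Motor, 18)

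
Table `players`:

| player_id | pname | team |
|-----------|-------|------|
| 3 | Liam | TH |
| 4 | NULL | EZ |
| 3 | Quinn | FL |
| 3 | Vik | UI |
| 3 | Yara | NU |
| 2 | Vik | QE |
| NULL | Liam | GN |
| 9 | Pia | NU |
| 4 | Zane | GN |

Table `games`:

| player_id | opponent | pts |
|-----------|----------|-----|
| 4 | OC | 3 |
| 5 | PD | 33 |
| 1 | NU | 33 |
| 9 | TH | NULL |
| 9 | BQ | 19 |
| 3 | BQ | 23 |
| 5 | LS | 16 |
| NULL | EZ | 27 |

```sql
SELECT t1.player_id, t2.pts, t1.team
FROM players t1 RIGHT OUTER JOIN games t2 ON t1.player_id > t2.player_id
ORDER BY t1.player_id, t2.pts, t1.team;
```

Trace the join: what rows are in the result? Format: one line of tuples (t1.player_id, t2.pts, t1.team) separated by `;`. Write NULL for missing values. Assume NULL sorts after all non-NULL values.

RIGHT JOIN keeps every row from `games`; unmatched rows get NULL for `players`'s columns.
Matching on t1.player_id > t2.player_id. A NULL in a compared column never satisfies the condition.
- t1[0] player_id=3 → 1 match(es) in t2 → 1 row(s).
- t1[1] player_id=4 → 2 match(es) in t2 → 2 row(s).
- t1[2] player_id=3 → 1 match(es) in t2 → 1 row(s).
- t1[3] player_id=3 → 1 match(es) in t2 → 1 row(s).
- t1[4] player_id=3 → 1 match(es) in t2 → 1 row(s).
- t1[5] player_id=2 → 1 match(es) in t2 → 1 row(s).
- t1[6] player_id=NULL → no match.
- t1[7] player_id=9 → 5 match(es) in t2 → 5 row(s).
- t1[8] player_id=4 → 2 match(es) in t2 → 2 row(s).
- 3 t2 row(s) had no t1 match → kept, t1 columns NULL.

(2, 33, QE); (3, 33, FL); (3, 33, NU); (3, 33, TH); (3, 33, UI); (4, 23, EZ); (4, 23, GN); (4, 33, EZ); (4, 33, GN); (9, 3, NU); (9, 16, NU); (9, 23, NU); (9, 33, NU); (9, 33, NU); (NULL, 19, NULL); (NULL, 27, NULL); (NULL, NULL, NULL)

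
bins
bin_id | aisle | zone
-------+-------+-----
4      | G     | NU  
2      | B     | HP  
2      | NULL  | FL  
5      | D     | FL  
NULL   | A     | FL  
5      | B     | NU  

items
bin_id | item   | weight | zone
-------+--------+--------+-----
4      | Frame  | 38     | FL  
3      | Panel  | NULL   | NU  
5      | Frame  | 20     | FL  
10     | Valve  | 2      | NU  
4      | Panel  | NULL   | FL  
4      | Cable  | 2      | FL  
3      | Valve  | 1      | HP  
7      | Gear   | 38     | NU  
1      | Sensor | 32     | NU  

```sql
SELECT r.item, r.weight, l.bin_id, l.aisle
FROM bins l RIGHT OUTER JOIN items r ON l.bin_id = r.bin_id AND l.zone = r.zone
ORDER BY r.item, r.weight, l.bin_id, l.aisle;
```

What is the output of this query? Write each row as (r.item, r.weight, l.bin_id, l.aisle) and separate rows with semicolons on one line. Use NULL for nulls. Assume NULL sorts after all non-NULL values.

(Cable, 2, NULL, NULL); (Frame, 20, 5, D); (Frame, 38, NULL, NULL); (Gear, 38, NULL, NULL); (Panel, NULL, NULL, NULL); (Panel, NULL, NULL, NULL); (Sensor, 32, NULL, NULL); (Valve, 1, NULL, NULL); (Valve, 2, NULL, NULL)

RIGHT JOIN keeps every row from `items`; unmatched rows get NULL for `bins`'s columns.
Matching on l.bin_id = r.bin_id AND l.zone = r.zone. A NULL in a compared column never satisfies the condition.
- bin_id=4, zone=NU: no matching r row.
- bin_id=2, zone=HP: no matching r row.
- bin_id=2, zone=FL: no matching r row.
- bin_id=5, zone=FL: 1 matching r row(s), so 1 row(s) emitted.
- bin_id=NULL, zone=FL: no matching r row.
- bin_id=5, zone=NU: no matching r row.
- 8 r row(s) had no l match → kept, l columns NULL.
After projecting and ordering:
r.item | r.weight | l.bin_id | l.aisle
Cable | 2 | NULL | NULL
Frame | 20 | 5 | D
Frame | 38 | NULL | NULL
Gear | 38 | NULL | NULL
Panel | NULL | NULL | NULL
Panel | NULL | NULL | NULL
Sensor | 32 | NULL | NULL
Valve | 1 | NULL | NULL
Valve | 2 | NULL | NULL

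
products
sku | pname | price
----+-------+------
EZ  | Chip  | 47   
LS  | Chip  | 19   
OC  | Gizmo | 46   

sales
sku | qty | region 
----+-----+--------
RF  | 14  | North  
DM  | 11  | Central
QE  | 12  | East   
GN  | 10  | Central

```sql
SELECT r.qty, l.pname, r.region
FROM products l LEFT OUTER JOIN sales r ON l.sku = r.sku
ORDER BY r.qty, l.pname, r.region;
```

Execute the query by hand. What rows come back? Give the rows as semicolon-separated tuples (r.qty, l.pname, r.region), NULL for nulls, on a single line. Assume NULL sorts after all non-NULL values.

LEFT JOIN keeps every row from `products`; unmatched rows get NULL for `sales`'s columns.
Matching on l.sku = r.sku.
Matched pairs: 0; unmatched l rows kept: 3.

(NULL, Chip, NULL); (NULL, Chip, NULL); (NULL, Gizmo, NULL)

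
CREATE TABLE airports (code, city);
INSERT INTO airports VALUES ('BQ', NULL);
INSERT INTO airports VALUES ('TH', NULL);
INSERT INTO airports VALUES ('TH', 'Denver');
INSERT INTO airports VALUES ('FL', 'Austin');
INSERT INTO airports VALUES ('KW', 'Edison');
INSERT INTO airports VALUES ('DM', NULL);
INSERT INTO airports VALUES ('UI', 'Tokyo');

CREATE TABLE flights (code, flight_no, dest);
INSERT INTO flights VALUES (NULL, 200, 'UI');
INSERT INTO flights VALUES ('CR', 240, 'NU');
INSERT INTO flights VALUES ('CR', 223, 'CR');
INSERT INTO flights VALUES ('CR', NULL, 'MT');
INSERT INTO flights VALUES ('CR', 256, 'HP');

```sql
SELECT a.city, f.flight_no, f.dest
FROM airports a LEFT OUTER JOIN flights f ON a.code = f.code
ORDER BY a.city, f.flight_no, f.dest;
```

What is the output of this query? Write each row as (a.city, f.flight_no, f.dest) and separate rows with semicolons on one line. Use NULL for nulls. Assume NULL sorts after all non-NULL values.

LEFT JOIN keeps every row from `airports`; unmatched rows get NULL for `flights`'s columns.
Matching on a.code = f.code. A NULL in a compared column never satisfies the condition.
Matched pairs: 0; unmatched a rows kept: 7.

(Austin, NULL, NULL); (Denver, NULL, NULL); (Edison, NULL, NULL); (Tokyo, NULL, NULL); (NULL, NULL, NULL); (NULL, NULL, NULL); (NULL, NULL, NULL)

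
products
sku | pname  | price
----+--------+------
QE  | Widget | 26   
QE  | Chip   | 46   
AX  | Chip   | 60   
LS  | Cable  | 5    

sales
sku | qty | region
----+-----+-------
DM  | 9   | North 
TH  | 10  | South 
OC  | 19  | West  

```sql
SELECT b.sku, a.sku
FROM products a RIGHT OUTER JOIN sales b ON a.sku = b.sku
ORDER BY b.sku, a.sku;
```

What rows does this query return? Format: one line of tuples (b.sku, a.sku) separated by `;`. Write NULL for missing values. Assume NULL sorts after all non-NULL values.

RIGHT JOIN keeps every row from `sales`; unmatched rows get NULL for `products`'s columns.
Matching on a.sku = b.sku.
- a[0] sku=QE → no match.
- a[1] sku=QE → no match.
- a[2] sku=AX → no match.
- a[3] sku=LS → no match.
- plus 3 unmatched b row(s), each kept with NULL a columns.
After projecting and ordering:
b.sku | a.sku
DM | NULL
OC | NULL
TH | NULL

(DM, NULL); (OC, NULL); (TH, NULL)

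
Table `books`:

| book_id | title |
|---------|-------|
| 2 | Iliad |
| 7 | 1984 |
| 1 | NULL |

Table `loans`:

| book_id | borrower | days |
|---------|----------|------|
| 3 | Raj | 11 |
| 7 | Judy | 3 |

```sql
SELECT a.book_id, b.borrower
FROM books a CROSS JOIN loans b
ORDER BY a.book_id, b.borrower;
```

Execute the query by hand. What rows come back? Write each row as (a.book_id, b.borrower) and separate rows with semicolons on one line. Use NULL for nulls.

CROSS JOIN pairs every row of `books` with every row of `loans`: 3 × 2 = 6 rows.
After projecting and ordering:
a.book_id | b.borrower
1 | Judy
1 | Raj
2 | Judy
2 | Raj
7 | Judy
7 | Raj

(1, Judy); (1, Raj); (2, Judy); (2, Raj); (7, Judy); (7, Raj)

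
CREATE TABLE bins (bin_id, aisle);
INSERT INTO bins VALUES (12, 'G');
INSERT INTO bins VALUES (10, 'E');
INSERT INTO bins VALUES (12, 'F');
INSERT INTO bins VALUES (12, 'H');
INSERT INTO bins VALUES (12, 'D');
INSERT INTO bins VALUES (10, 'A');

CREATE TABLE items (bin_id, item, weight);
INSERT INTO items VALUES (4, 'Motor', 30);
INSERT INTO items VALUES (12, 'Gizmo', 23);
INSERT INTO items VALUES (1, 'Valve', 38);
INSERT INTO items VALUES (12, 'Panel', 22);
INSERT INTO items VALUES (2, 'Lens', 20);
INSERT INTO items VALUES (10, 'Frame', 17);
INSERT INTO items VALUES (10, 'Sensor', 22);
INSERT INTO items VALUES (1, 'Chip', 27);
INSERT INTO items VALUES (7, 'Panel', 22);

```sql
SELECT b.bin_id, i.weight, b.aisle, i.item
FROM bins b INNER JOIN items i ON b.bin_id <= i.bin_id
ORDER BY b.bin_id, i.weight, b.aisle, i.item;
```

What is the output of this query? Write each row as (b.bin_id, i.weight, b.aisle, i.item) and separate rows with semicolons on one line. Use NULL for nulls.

INNER JOIN keeps only pairs where the ON condition holds.
Matching on b.bin_id <= i.bin_id.
Matched pairs: 16.

(10, 17, A, Frame); (10, 17, E, Frame); (10, 22, A, Panel); (10, 22, A, Sensor); (10, 22, E, Panel); (10, 22, E, Sensor); (10, 23, A, Gizmo); (10, 23, E, Gizmo); (12, 22, D, Panel); (12, 22, F, Panel); (12, 22, G, Panel); (12, 22, H, Panel); (12, 23, D, Gizmo); (12, 23, F, Gizmo); (12, 23, G, Gizmo); (12, 23, H, Gizmo)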